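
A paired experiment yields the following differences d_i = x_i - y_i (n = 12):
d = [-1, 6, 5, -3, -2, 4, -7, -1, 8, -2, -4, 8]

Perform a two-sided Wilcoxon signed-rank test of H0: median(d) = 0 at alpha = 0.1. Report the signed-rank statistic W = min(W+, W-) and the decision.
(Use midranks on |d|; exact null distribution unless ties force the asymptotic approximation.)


Step 1: Drop any zero differences (none here) and take |d_i|.
|d| = [1, 6, 5, 3, 2, 4, 7, 1, 8, 2, 4, 8]
Step 2: Midrank |d_i| (ties get averaged ranks).
ranks: |1|->1.5, |6|->9, |5|->8, |3|->5, |2|->3.5, |4|->6.5, |7|->10, |1|->1.5, |8|->11.5, |2|->3.5, |4|->6.5, |8|->11.5
Step 3: Attach original signs; sum ranks with positive sign and with negative sign.
W+ = 9 + 8 + 6.5 + 11.5 + 11.5 = 46.5
W- = 1.5 + 5 + 3.5 + 10 + 1.5 + 3.5 + 6.5 = 31.5
(Check: W+ + W- = 78 should equal n(n+1)/2 = 78.)
Step 4: Test statistic W = min(W+, W-) = 31.5.
Step 5: Ties in |d|, so use the tie-corrected normal approximation.
        E[W] = n(n+1)/4 = 12*13/4 = 39.
        Tie groups: |d|=1 (t=2), |d|=2 (t=2), |d|=4 (t=2), |d|=8 (t=2); sum(t^3 - t) = 24.
        Var[W] = n(n+1)(2n+1)/24 - sum(t^3-t)/48 = 3900/24 - 24/48 = 162.
        z = (W - E[W]) / sqrt(Var[W]) = (31.5 - 39) / 12.7279 = -0.5893.
        Two-sided p = 2*Phi(z) = 0.555690.
Step 6: alpha = 0.1. fail to reject H0.

W+ = 46.5, W- = 31.5, W = min = 31.5, p = 0.555690, fail to reject H0.


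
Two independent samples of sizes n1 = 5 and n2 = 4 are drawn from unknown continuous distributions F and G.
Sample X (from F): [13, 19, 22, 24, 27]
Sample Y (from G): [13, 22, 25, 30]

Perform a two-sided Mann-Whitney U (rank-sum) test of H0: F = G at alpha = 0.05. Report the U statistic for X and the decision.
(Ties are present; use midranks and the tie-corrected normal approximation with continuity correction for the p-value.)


Step 1: Combine and sort all 9 observations; assign midranks.
sorted (value, group): (13,X), (13,Y), (19,X), (22,X), (22,Y), (24,X), (25,Y), (27,X), (30,Y)
ranks: 13->1.5, 13->1.5, 19->3, 22->4.5, 22->4.5, 24->6, 25->7, 27->8, 30->9
Step 2: Rank sum for X: R1 = 1.5 + 3 + 4.5 + 6 + 8 = 23.
Step 3: U_X = R1 - n1(n1+1)/2 = 23 - 5*6/2 = 23 - 15 = 8.
       U_Y = n1*n2 - U_X = 20 - 8 = 12.
Step 4: Ties are present, so use the tie-corrected normal approximation (with continuity correction) for the p-value.
Step 5: p-value = 0.710992; compare to alpha = 0.05. fail to reject H0.

U_X = 8, p = 0.710992, fail to reject H0 at alpha = 0.05.


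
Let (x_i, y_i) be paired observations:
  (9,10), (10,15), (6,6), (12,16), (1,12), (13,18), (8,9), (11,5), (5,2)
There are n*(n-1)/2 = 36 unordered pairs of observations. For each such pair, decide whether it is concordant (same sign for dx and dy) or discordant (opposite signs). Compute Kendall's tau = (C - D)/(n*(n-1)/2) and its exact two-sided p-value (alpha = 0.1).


Step 1: Enumerate the 36 unordered pairs (i,j) with i<j and classify each by sign(x_j-x_i) * sign(y_j-y_i).
  (1,2):dx=+1,dy=+5->C; (1,3):dx=-3,dy=-4->C; (1,4):dx=+3,dy=+6->C; (1,5):dx=-8,dy=+2->D
  (1,6):dx=+4,dy=+8->C; (1,7):dx=-1,dy=-1->C; (1,8):dx=+2,dy=-5->D; (1,9):dx=-4,dy=-8->C
  (2,3):dx=-4,dy=-9->C; (2,4):dx=+2,dy=+1->C; (2,5):dx=-9,dy=-3->C; (2,6):dx=+3,dy=+3->C
  (2,7):dx=-2,dy=-6->C; (2,8):dx=+1,dy=-10->D; (2,9):dx=-5,dy=-13->C; (3,4):dx=+6,dy=+10->C
  (3,5):dx=-5,dy=+6->D; (3,6):dx=+7,dy=+12->C; (3,7):dx=+2,dy=+3->C; (3,8):dx=+5,dy=-1->D
  (3,9):dx=-1,dy=-4->C; (4,5):dx=-11,dy=-4->C; (4,6):dx=+1,dy=+2->C; (4,7):dx=-4,dy=-7->C
  (4,8):dx=-1,dy=-11->C; (4,9):dx=-7,dy=-14->C; (5,6):dx=+12,dy=+6->C; (5,7):dx=+7,dy=-3->D
  (5,8):dx=+10,dy=-7->D; (5,9):dx=+4,dy=-10->D; (6,7):dx=-5,dy=-9->C; (6,8):dx=-2,dy=-13->C
  (6,9):dx=-8,dy=-16->C; (7,8):dx=+3,dy=-4->D; (7,9):dx=-3,dy=-7->C; (8,9):dx=-6,dy=-3->C
Step 2: C = 27, D = 9, total pairs = 36.
Step 3: tau = (C - D)/(n(n-1)/2) = (27 - 9)/36 = 0.500000.
Step 4: Exact two-sided p-value (enumerate n! = 362880 permutations of y under H0): p = 0.075176.
Step 5: alpha = 0.1. reject H0.

tau_b = 0.5000 (C=27, D=9), p = 0.075176, reject H0.


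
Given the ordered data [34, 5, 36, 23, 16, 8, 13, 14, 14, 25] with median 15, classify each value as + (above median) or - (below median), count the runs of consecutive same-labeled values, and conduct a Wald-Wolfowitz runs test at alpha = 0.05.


Step 1: Compute median = 15; label A = above, B = below.
Labels in order: ABAAABBBBA  (n_A = 5, n_B = 5)
Step 2: Count runs R = 5.
Step 3: Under H0 (random ordering), E[R] = 2*n_A*n_B/(n_A+n_B) + 1 = 2*5*5/10 + 1 = 6.0000.
        Var[R] = 2*n_A*n_B*(2*n_A*n_B - n_A - n_B) / ((n_A+n_B)^2 * (n_A+n_B-1)) = 2000/900 = 2.2222.
        SD[R] = 1.4907.
Step 4: Continuity-corrected z = (R + 0.5 - E[R]) / SD[R] = (5 + 0.5 - 6.0000) / 1.4907 = -0.3354.
Step 5: Two-sided p-value via normal approximation = 2*(1 - Phi(|z|)) = 0.737316.
Step 6: alpha = 0.05. fail to reject H0.

R = 5, z = -0.3354, p = 0.737316, fail to reject H0.


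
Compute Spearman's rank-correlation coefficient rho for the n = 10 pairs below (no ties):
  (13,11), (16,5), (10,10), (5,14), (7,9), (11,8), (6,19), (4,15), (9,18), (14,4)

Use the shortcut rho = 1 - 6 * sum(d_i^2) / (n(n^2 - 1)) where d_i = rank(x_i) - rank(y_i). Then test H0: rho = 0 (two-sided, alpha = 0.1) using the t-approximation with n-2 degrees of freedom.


Step 1: Rank x and y separately (midranks; no ties here).
rank(x): 13->8, 16->10, 10->6, 5->2, 7->4, 11->7, 6->3, 4->1, 9->5, 14->9
rank(y): 11->6, 5->2, 10->5, 14->7, 9->4, 8->3, 19->10, 15->8, 18->9, 4->1
Step 2: d_i = R_x(i) - R_y(i); compute d_i^2.
  (8-6)^2=4, (10-2)^2=64, (6-5)^2=1, (2-7)^2=25, (4-4)^2=0, (7-3)^2=16, (3-10)^2=49, (1-8)^2=49, (5-9)^2=16, (9-1)^2=64
sum(d^2) = 288.
Step 3: rho = 1 - 6*288 / (10*(10^2 - 1)) = 1 - 1728/990 = -0.745455.
Step 4: Under H0, t = rho * sqrt((n-2)/(1-rho^2)) = -3.1632 ~ t(8).
Step 5: Two-sided p-value from the t-distribution with 8 df = 0.013330.
Step 6: alpha = 0.1. reject H0.

rho = -0.7455, p = 0.013330, reject H0 at alpha = 0.1.


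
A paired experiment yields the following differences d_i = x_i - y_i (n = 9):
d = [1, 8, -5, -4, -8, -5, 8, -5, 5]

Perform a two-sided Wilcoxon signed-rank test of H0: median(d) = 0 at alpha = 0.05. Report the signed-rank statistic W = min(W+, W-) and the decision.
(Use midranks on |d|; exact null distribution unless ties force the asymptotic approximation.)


Step 1: Drop any zero differences (none here) and take |d_i|.
|d| = [1, 8, 5, 4, 8, 5, 8, 5, 5]
Step 2: Midrank |d_i| (ties get averaged ranks).
ranks: |1|->1, |8|->8, |5|->4.5, |4|->2, |8|->8, |5|->4.5, |8|->8, |5|->4.5, |5|->4.5
Step 3: Attach original signs; sum ranks with positive sign and with negative sign.
W+ = 1 + 8 + 8 + 4.5 = 21.5
W- = 4.5 + 2 + 8 + 4.5 + 4.5 = 23.5
(Check: W+ + W- = 45 should equal n(n+1)/2 = 45.)
Step 4: Test statistic W = min(W+, W-) = 21.5.
Step 5: Ties in |d|, so use the tie-corrected normal approximation.
        E[W] = n(n+1)/4 = 9*10/4 = 22.5.
        Tie groups: |d|=5 (t=4), |d|=8 (t=3); sum(t^3 - t) = 84.
        Var[W] = n(n+1)(2n+1)/24 - sum(t^3-t)/48 = 1710/24 - 84/48 = 69.5.
        z = (W - E[W]) / sqrt(Var[W]) = (21.5 - 22.5) / 8.3367 = -0.1200.
        Two-sided p = 2*Phi(z) = 0.904521.
Step 6: alpha = 0.05. fail to reject H0.

W+ = 21.5, W- = 23.5, W = min = 21.5, p = 0.904521, fail to reject H0.


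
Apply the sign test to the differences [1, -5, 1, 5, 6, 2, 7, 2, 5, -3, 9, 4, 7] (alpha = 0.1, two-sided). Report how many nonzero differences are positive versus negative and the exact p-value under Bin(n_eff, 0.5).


Step 1: Discard zero differences. Original n = 13; n_eff = number of nonzero differences = 13.
Nonzero differences (with sign): +1, -5, +1, +5, +6, +2, +7, +2, +5, -3, +9, +4, +7
Step 2: Count signs: positive = 11, negative = 2.
Step 3: Under H0: P(positive) = 0.5, so the number of positives S ~ Bin(13, 0.5).
Step 4: Two-sided exact p-value = sum of Bin(13,0.5) probabilities at or below the observed probability = 0.022461.
Step 5: alpha = 0.1. reject H0.

n_eff = 13, pos = 11, neg = 2, p = 0.022461, reject H0.


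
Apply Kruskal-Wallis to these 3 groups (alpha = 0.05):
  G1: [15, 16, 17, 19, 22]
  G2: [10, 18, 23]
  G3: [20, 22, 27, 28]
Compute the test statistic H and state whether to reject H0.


Step 1: Combine all N = 12 observations and assign midranks.
sorted (value, group, rank): (10,G2,1), (15,G1,2), (16,G1,3), (17,G1,4), (18,G2,5), (19,G1,6), (20,G3,7), (22,G1,8.5), (22,G3,8.5), (23,G2,10), (27,G3,11), (28,G3,12)
Step 2: Sum ranks within each group.
R_1 = 23.5 (n_1 = 5)
R_2 = 16 (n_2 = 3)
R_3 = 38.5 (n_3 = 4)
Step 3: H = 12/(N(N+1)) * sum(R_i^2/n_i) - 3(N+1)
     = 12/(12*13) * (23.5^2/5 + 16^2/3 + 38.5^2/4) - 3*13
     = 0.076923 * 566.346 - 39
     = 4.565064.
Step 4: Ties present; correction factor C = 1 - 6/(12^3 - 12) = 0.996503. Corrected H = 4.565064 / 0.996503 = 4.581082.
Step 5: Under H0, H ~ chi^2(2); p-value = 0.101212.
Step 6: alpha = 0.05. fail to reject H0.

H = 4.5811, df = 2, p = 0.101212, fail to reject H0.


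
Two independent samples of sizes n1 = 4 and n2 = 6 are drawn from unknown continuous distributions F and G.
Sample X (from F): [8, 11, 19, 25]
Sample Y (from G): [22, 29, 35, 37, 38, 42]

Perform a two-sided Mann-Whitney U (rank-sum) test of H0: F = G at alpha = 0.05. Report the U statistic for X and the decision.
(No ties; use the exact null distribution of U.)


Step 1: Combine and sort all 10 observations; assign midranks.
sorted (value, group): (8,X), (11,X), (19,X), (22,Y), (25,X), (29,Y), (35,Y), (37,Y), (38,Y), (42,Y)
ranks: 8->1, 11->2, 19->3, 22->4, 25->5, 29->6, 35->7, 37->8, 38->9, 42->10
Step 2: Rank sum for X: R1 = 1 + 2 + 3 + 5 = 11.
Step 3: U_X = R1 - n1(n1+1)/2 = 11 - 4*5/2 = 11 - 10 = 1.
       U_Y = n1*n2 - U_X = 24 - 1 = 23.
Step 4: No ties, so the exact null distribution of U (based on enumerating the C(10,4) = 210 equally likely rank assignments) gives the two-sided p-value.
Step 5: p-value = 0.019048; compare to alpha = 0.05. reject H0.

U_X = 1, p = 0.019048, reject H0 at alpha = 0.05.


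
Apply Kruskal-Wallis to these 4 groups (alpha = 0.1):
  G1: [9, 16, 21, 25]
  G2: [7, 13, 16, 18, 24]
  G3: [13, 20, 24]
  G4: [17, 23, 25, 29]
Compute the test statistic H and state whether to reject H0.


Step 1: Combine all N = 16 observations and assign midranks.
sorted (value, group, rank): (7,G2,1), (9,G1,2), (13,G2,3.5), (13,G3,3.5), (16,G1,5.5), (16,G2,5.5), (17,G4,7), (18,G2,8), (20,G3,9), (21,G1,10), (23,G4,11), (24,G2,12.5), (24,G3,12.5), (25,G1,14.5), (25,G4,14.5), (29,G4,16)
Step 2: Sum ranks within each group.
R_1 = 32 (n_1 = 4)
R_2 = 30.5 (n_2 = 5)
R_3 = 25 (n_3 = 3)
R_4 = 48.5 (n_4 = 4)
Step 3: H = 12/(N(N+1)) * sum(R_i^2/n_i) - 3(N+1)
     = 12/(16*17) * (32^2/4 + 30.5^2/5 + 25^2/3 + 48.5^2/4) - 3*17
     = 0.044118 * 1238.45 - 51
     = 3.637316.
Step 4: Ties present; correction factor C = 1 - 24/(16^3 - 16) = 0.994118. Corrected H = 3.637316 / 0.994118 = 3.658839.
Step 5: Under H0, H ~ chi^2(3); p-value = 0.300738.
Step 6: alpha = 0.1. fail to reject H0.

H = 3.6588, df = 3, p = 0.300738, fail to reject H0.


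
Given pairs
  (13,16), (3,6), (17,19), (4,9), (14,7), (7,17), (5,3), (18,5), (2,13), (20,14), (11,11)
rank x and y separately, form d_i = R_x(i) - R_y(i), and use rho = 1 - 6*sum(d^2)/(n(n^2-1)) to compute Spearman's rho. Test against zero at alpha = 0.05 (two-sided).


Step 1: Rank x and y separately (midranks; no ties here).
rank(x): 13->7, 3->2, 17->9, 4->3, 14->8, 7->5, 5->4, 18->10, 2->1, 20->11, 11->6
rank(y): 16->9, 6->3, 19->11, 9->5, 7->4, 17->10, 3->1, 5->2, 13->7, 14->8, 11->6
Step 2: d_i = R_x(i) - R_y(i); compute d_i^2.
  (7-9)^2=4, (2-3)^2=1, (9-11)^2=4, (3-5)^2=4, (8-4)^2=16, (5-10)^2=25, (4-1)^2=9, (10-2)^2=64, (1-7)^2=36, (11-8)^2=9, (6-6)^2=0
sum(d^2) = 172.
Step 3: rho = 1 - 6*172 / (11*(11^2 - 1)) = 1 - 1032/1320 = 0.218182.
Step 4: Under H0, t = rho * sqrt((n-2)/(1-rho^2)) = 0.6707 ~ t(9).
Step 5: Two-sided p-value from the t-distribution with 9 df = 0.519248.
Step 6: alpha = 0.05. fail to reject H0.

rho = 0.2182, p = 0.519248, fail to reject H0 at alpha = 0.05.


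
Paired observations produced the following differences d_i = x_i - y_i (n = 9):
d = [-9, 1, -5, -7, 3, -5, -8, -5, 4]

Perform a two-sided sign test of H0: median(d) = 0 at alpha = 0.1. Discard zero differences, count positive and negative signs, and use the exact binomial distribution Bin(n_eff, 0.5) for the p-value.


Step 1: Discard zero differences. Original n = 9; n_eff = number of nonzero differences = 9.
Nonzero differences (with sign): -9, +1, -5, -7, +3, -5, -8, -5, +4
Step 2: Count signs: positive = 3, negative = 6.
Step 3: Under H0: P(positive) = 0.5, so the number of positives S ~ Bin(9, 0.5).
Step 4: Two-sided exact p-value = sum of Bin(9,0.5) probabilities at or below the observed probability = 0.507812.
Step 5: alpha = 0.1. fail to reject H0.

n_eff = 9, pos = 3, neg = 6, p = 0.507812, fail to reject H0.


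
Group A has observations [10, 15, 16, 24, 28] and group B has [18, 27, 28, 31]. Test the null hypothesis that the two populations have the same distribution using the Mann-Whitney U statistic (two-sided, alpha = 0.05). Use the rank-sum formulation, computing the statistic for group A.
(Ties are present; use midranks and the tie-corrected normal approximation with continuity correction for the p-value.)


Step 1: Combine and sort all 9 observations; assign midranks.
sorted (value, group): (10,X), (15,X), (16,X), (18,Y), (24,X), (27,Y), (28,X), (28,Y), (31,Y)
ranks: 10->1, 15->2, 16->3, 18->4, 24->5, 27->6, 28->7.5, 28->7.5, 31->9
Step 2: Rank sum for X: R1 = 1 + 2 + 3 + 5 + 7.5 = 18.5.
Step 3: U_X = R1 - n1(n1+1)/2 = 18.5 - 5*6/2 = 18.5 - 15 = 3.5.
       U_Y = n1*n2 - U_X = 20 - 3.5 = 16.5.
Step 4: Ties are present, so use the tie-corrected normal approximation (with continuity correction) for the p-value.
Step 5: p-value = 0.139983; compare to alpha = 0.05. fail to reject H0.

U_X = 3.5, p = 0.139983, fail to reject H0 at alpha = 0.05.


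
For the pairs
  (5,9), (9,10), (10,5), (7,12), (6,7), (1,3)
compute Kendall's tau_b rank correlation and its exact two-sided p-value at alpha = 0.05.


Step 1: Enumerate the 15 unordered pairs (i,j) with i<j and classify each by sign(x_j-x_i) * sign(y_j-y_i).
  (1,2):dx=+4,dy=+1->C; (1,3):dx=+5,dy=-4->D; (1,4):dx=+2,dy=+3->C; (1,5):dx=+1,dy=-2->D
  (1,6):dx=-4,dy=-6->C; (2,3):dx=+1,dy=-5->D; (2,4):dx=-2,dy=+2->D; (2,5):dx=-3,dy=-3->C
  (2,6):dx=-8,dy=-7->C; (3,4):dx=-3,dy=+7->D; (3,5):dx=-4,dy=+2->D; (3,6):dx=-9,dy=-2->C
  (4,5):dx=-1,dy=-5->C; (4,6):dx=-6,dy=-9->C; (5,6):dx=-5,dy=-4->C
Step 2: C = 9, D = 6, total pairs = 15.
Step 3: tau = (C - D)/(n(n-1)/2) = (9 - 6)/15 = 0.200000.
Step 4: Exact two-sided p-value (enumerate n! = 720 permutations of y under H0): p = 0.719444.
Step 5: alpha = 0.05. fail to reject H0.

tau_b = 0.2000 (C=9, D=6), p = 0.719444, fail to reject H0.


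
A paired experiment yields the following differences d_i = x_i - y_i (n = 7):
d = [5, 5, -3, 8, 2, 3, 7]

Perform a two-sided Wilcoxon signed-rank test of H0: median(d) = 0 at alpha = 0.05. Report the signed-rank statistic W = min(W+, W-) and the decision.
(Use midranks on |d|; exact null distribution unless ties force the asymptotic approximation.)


Step 1: Drop any zero differences (none here) and take |d_i|.
|d| = [5, 5, 3, 8, 2, 3, 7]
Step 2: Midrank |d_i| (ties get averaged ranks).
ranks: |5|->4.5, |5|->4.5, |3|->2.5, |8|->7, |2|->1, |3|->2.5, |7|->6
Step 3: Attach original signs; sum ranks with positive sign and with negative sign.
W+ = 4.5 + 4.5 + 7 + 1 + 2.5 + 6 = 25.5
W- = 2.5 = 2.5
(Check: W+ + W- = 28 should equal n(n+1)/2 = 28.)
Step 4: Test statistic W = min(W+, W-) = 2.5.
Step 5: Ties in |d|, so use the tie-corrected normal approximation.
        E[W] = n(n+1)/4 = 7*8/4 = 14.
        Tie groups: |d|=3 (t=2), |d|=5 (t=2); sum(t^3 - t) = 12.
        Var[W] = n(n+1)(2n+1)/24 - sum(t^3-t)/48 = 840/24 - 12/48 = 34.75.
        z = (W - E[W]) / sqrt(Var[W]) = (2.5 - 14) / 5.8949 = -1.9508.
        Two-sided p = 2*Phi(z) = 0.051077.
Step 6: alpha = 0.05. fail to reject H0.

W+ = 25.5, W- = 2.5, W = min = 2.5, p = 0.051077, fail to reject H0.


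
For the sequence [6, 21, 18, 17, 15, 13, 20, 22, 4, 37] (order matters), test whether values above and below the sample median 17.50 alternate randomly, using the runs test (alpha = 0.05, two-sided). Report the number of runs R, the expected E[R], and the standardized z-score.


Step 1: Compute median = 17.50; label A = above, B = below.
Labels in order: BAABBBAABA  (n_A = 5, n_B = 5)
Step 2: Count runs R = 6.
Step 3: Under H0 (random ordering), E[R] = 2*n_A*n_B/(n_A+n_B) + 1 = 2*5*5/10 + 1 = 6.0000.
        Var[R] = 2*n_A*n_B*(2*n_A*n_B - n_A - n_B) / ((n_A+n_B)^2 * (n_A+n_B-1)) = 2000/900 = 2.2222.
        SD[R] = 1.4907.
Step 4: R = E[R], so z = 0 with no continuity correction.
Step 5: Two-sided p-value via normal approximation = 2*(1 - Phi(|z|)) = 1.000000.
Step 6: alpha = 0.05. fail to reject H0.

R = 6, z = 0.0000, p = 1.000000, fail to reject H0.


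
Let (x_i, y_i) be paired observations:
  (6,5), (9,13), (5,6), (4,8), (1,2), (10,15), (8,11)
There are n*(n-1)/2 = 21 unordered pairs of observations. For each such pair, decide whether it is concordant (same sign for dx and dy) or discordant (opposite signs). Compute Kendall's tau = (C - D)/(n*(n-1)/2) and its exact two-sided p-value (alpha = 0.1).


Step 1: Enumerate the 21 unordered pairs (i,j) with i<j and classify each by sign(x_j-x_i) * sign(y_j-y_i).
  (1,2):dx=+3,dy=+8->C; (1,3):dx=-1,dy=+1->D; (1,4):dx=-2,dy=+3->D; (1,5):dx=-5,dy=-3->C
  (1,6):dx=+4,dy=+10->C; (1,7):dx=+2,dy=+6->C; (2,3):dx=-4,dy=-7->C; (2,4):dx=-5,dy=-5->C
  (2,5):dx=-8,dy=-11->C; (2,6):dx=+1,dy=+2->C; (2,7):dx=-1,dy=-2->C; (3,4):dx=-1,dy=+2->D
  (3,5):dx=-4,dy=-4->C; (3,6):dx=+5,dy=+9->C; (3,7):dx=+3,dy=+5->C; (4,5):dx=-3,dy=-6->C
  (4,6):dx=+6,dy=+7->C; (4,7):dx=+4,dy=+3->C; (5,6):dx=+9,dy=+13->C; (5,7):dx=+7,dy=+9->C
  (6,7):dx=-2,dy=-4->C
Step 2: C = 18, D = 3, total pairs = 21.
Step 3: tau = (C - D)/(n(n-1)/2) = (18 - 3)/21 = 0.714286.
Step 4: Exact two-sided p-value (enumerate n! = 5040 permutations of y under H0): p = 0.030159.
Step 5: alpha = 0.1. reject H0.

tau_b = 0.7143 (C=18, D=3), p = 0.030159, reject H0.


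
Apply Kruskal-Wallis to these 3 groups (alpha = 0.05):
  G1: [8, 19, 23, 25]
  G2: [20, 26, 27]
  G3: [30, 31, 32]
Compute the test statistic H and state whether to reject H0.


Step 1: Combine all N = 10 observations and assign midranks.
sorted (value, group, rank): (8,G1,1), (19,G1,2), (20,G2,3), (23,G1,4), (25,G1,5), (26,G2,6), (27,G2,7), (30,G3,8), (31,G3,9), (32,G3,10)
Step 2: Sum ranks within each group.
R_1 = 12 (n_1 = 4)
R_2 = 16 (n_2 = 3)
R_3 = 27 (n_3 = 3)
Step 3: H = 12/(N(N+1)) * sum(R_i^2/n_i) - 3(N+1)
     = 12/(10*11) * (12^2/4 + 16^2/3 + 27^2/3) - 3*11
     = 0.109091 * 364.333 - 33
     = 6.745455.
Step 4: No ties, so H is used without correction.
Step 5: Under H0, H ~ chi^2(2); p-value = 0.034296.
Step 6: alpha = 0.05. reject H0.

H = 6.7455, df = 2, p = 0.034296, reject H0.


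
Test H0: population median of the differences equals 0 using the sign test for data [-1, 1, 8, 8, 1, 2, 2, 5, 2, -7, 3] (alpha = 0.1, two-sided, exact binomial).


Step 1: Discard zero differences. Original n = 11; n_eff = number of nonzero differences = 11.
Nonzero differences (with sign): -1, +1, +8, +8, +1, +2, +2, +5, +2, -7, +3
Step 2: Count signs: positive = 9, negative = 2.
Step 3: Under H0: P(positive) = 0.5, so the number of positives S ~ Bin(11, 0.5).
Step 4: Two-sided exact p-value = sum of Bin(11,0.5) probabilities at or below the observed probability = 0.065430.
Step 5: alpha = 0.1. reject H0.

n_eff = 11, pos = 9, neg = 2, p = 0.065430, reject H0.


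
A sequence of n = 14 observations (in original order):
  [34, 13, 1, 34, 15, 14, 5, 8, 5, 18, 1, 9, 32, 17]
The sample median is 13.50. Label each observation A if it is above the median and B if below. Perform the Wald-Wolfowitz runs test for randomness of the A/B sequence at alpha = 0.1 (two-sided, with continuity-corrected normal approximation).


Step 1: Compute median = 13.50; label A = above, B = below.
Labels in order: ABBAAABBBABBAA  (n_A = 7, n_B = 7)
Step 2: Count runs R = 7.
Step 3: Under H0 (random ordering), E[R] = 2*n_A*n_B/(n_A+n_B) + 1 = 2*7*7/14 + 1 = 8.0000.
        Var[R] = 2*n_A*n_B*(2*n_A*n_B - n_A - n_B) / ((n_A+n_B)^2 * (n_A+n_B-1)) = 8232/2548 = 3.2308.
        SD[R] = 1.7974.
Step 4: Continuity-corrected z = (R + 0.5 - E[R]) / SD[R] = (7 + 0.5 - 8.0000) / 1.7974 = -0.2782.
Step 5: Two-sided p-value via normal approximation = 2*(1 - Phi(|z|)) = 0.780879.
Step 6: alpha = 0.1. fail to reject H0.

R = 7, z = -0.2782, p = 0.780879, fail to reject H0.


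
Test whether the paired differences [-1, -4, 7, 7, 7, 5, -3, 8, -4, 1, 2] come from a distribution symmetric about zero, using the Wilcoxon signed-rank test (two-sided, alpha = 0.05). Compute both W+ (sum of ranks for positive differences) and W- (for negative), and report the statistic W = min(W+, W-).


Step 1: Drop any zero differences (none here) and take |d_i|.
|d| = [1, 4, 7, 7, 7, 5, 3, 8, 4, 1, 2]
Step 2: Midrank |d_i| (ties get averaged ranks).
ranks: |1|->1.5, |4|->5.5, |7|->9, |7|->9, |7|->9, |5|->7, |3|->4, |8|->11, |4|->5.5, |1|->1.5, |2|->3
Step 3: Attach original signs; sum ranks with positive sign and with negative sign.
W+ = 9 + 9 + 9 + 7 + 11 + 1.5 + 3 = 49.5
W- = 1.5 + 5.5 + 4 + 5.5 = 16.5
(Check: W+ + W- = 66 should equal n(n+1)/2 = 66.)
Step 4: Test statistic W = min(W+, W-) = 16.5.
Step 5: Ties in |d|, so use the tie-corrected normal approximation.
        E[W] = n(n+1)/4 = 11*12/4 = 33.
        Tie groups: |d|=1 (t=2), |d|=4 (t=2), |d|=7 (t=3); sum(t^3 - t) = 36.
        Var[W] = n(n+1)(2n+1)/24 - sum(t^3-t)/48 = 3036/24 - 36/48 = 125.75.
        z = (W - E[W]) / sqrt(Var[W]) = (16.5 - 33) / 11.2138 = -1.4714.
        Two-sided p = 2*Phi(z) = 0.141184.
Step 6: alpha = 0.05. fail to reject H0.

W+ = 49.5, W- = 16.5, W = min = 16.5, p = 0.141184, fail to reject H0.


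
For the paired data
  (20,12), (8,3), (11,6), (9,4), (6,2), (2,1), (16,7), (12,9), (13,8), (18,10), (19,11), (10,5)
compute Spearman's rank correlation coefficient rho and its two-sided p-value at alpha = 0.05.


Step 1: Rank x and y separately (midranks; no ties here).
rank(x): 20->12, 8->3, 11->6, 9->4, 6->2, 2->1, 16->9, 12->7, 13->8, 18->10, 19->11, 10->5
rank(y): 12->12, 3->3, 6->6, 4->4, 2->2, 1->1, 7->7, 9->9, 8->8, 10->10, 11->11, 5->5
Step 2: d_i = R_x(i) - R_y(i); compute d_i^2.
  (12-12)^2=0, (3-3)^2=0, (6-6)^2=0, (4-4)^2=0, (2-2)^2=0, (1-1)^2=0, (9-7)^2=4, (7-9)^2=4, (8-8)^2=0, (10-10)^2=0, (11-11)^2=0, (5-5)^2=0
sum(d^2) = 8.
Step 3: rho = 1 - 6*8 / (12*(12^2 - 1)) = 1 - 48/1716 = 0.972028.
Step 4: Under H0, t = rho * sqrt((n-2)/(1-rho^2)) = 13.0876 ~ t(10).
Step 5: Two-sided p-value from the t-distribution with 10 df = 0.000000.
Step 6: alpha = 0.05. reject H0.

rho = 0.9720, p = 0.000000, reject H0 at alpha = 0.05.


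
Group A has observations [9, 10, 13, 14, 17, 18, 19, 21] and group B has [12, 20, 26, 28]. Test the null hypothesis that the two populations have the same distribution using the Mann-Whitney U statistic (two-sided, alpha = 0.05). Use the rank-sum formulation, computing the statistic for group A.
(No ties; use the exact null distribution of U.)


Step 1: Combine and sort all 12 observations; assign midranks.
sorted (value, group): (9,X), (10,X), (12,Y), (13,X), (14,X), (17,X), (18,X), (19,X), (20,Y), (21,X), (26,Y), (28,Y)
ranks: 9->1, 10->2, 12->3, 13->4, 14->5, 17->6, 18->7, 19->8, 20->9, 21->10, 26->11, 28->12
Step 2: Rank sum for X: R1 = 1 + 2 + 4 + 5 + 6 + 7 + 8 + 10 = 43.
Step 3: U_X = R1 - n1(n1+1)/2 = 43 - 8*9/2 = 43 - 36 = 7.
       U_Y = n1*n2 - U_X = 32 - 7 = 25.
Step 4: No ties, so the exact null distribution of U (based on enumerating the C(12,8) = 495 equally likely rank assignments) gives the two-sided p-value.
Step 5: p-value = 0.153535; compare to alpha = 0.05. fail to reject H0.

U_X = 7, p = 0.153535, fail to reject H0 at alpha = 0.05.


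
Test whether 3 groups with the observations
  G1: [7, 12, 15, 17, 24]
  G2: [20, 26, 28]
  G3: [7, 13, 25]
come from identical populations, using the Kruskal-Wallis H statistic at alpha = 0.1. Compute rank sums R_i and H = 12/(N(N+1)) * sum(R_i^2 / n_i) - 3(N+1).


Step 1: Combine all N = 11 observations and assign midranks.
sorted (value, group, rank): (7,G1,1.5), (7,G3,1.5), (12,G1,3), (13,G3,4), (15,G1,5), (17,G1,6), (20,G2,7), (24,G1,8), (25,G3,9), (26,G2,10), (28,G2,11)
Step 2: Sum ranks within each group.
R_1 = 23.5 (n_1 = 5)
R_2 = 28 (n_2 = 3)
R_3 = 14.5 (n_3 = 3)
Step 3: H = 12/(N(N+1)) * sum(R_i^2/n_i) - 3(N+1)
     = 12/(11*12) * (23.5^2/5 + 28^2/3 + 14.5^2/3) - 3*12
     = 0.090909 * 441.867 - 36
     = 4.169697.
Step 4: Ties present; correction factor C = 1 - 6/(11^3 - 11) = 0.995455. Corrected H = 4.169697 / 0.995455 = 4.188737.
Step 5: Under H0, H ~ chi^2(2); p-value = 0.123148.
Step 6: alpha = 0.1. fail to reject H0.

H = 4.1887, df = 2, p = 0.123148, fail to reject H0.


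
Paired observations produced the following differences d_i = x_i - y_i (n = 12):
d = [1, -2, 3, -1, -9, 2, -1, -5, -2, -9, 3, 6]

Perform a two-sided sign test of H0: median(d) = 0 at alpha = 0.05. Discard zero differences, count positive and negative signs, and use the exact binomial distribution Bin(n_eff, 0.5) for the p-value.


Step 1: Discard zero differences. Original n = 12; n_eff = number of nonzero differences = 12.
Nonzero differences (with sign): +1, -2, +3, -1, -9, +2, -1, -5, -2, -9, +3, +6
Step 2: Count signs: positive = 5, negative = 7.
Step 3: Under H0: P(positive) = 0.5, so the number of positives S ~ Bin(12, 0.5).
Step 4: Two-sided exact p-value = sum of Bin(12,0.5) probabilities at or below the observed probability = 0.774414.
Step 5: alpha = 0.05. fail to reject H0.

n_eff = 12, pos = 5, neg = 7, p = 0.774414, fail to reject H0.


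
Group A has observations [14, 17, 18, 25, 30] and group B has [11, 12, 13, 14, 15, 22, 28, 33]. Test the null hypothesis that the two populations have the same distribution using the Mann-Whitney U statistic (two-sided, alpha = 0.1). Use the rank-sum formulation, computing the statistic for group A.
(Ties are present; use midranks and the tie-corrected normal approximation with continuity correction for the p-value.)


Step 1: Combine and sort all 13 observations; assign midranks.
sorted (value, group): (11,Y), (12,Y), (13,Y), (14,X), (14,Y), (15,Y), (17,X), (18,X), (22,Y), (25,X), (28,Y), (30,X), (33,Y)
ranks: 11->1, 12->2, 13->3, 14->4.5, 14->4.5, 15->6, 17->7, 18->8, 22->9, 25->10, 28->11, 30->12, 33->13
Step 2: Rank sum for X: R1 = 4.5 + 7 + 8 + 10 + 12 = 41.5.
Step 3: U_X = R1 - n1(n1+1)/2 = 41.5 - 5*6/2 = 41.5 - 15 = 26.5.
       U_Y = n1*n2 - U_X = 40 - 26.5 = 13.5.
Step 4: Ties are present, so use the tie-corrected normal approximation (with continuity correction) for the p-value.
Step 5: p-value = 0.379120; compare to alpha = 0.1. fail to reject H0.

U_X = 26.5, p = 0.379120, fail to reject H0 at alpha = 0.1.


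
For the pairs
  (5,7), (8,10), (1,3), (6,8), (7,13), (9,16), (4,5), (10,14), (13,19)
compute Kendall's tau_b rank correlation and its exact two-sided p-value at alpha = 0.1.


Step 1: Enumerate the 36 unordered pairs (i,j) with i<j and classify each by sign(x_j-x_i) * sign(y_j-y_i).
  (1,2):dx=+3,dy=+3->C; (1,3):dx=-4,dy=-4->C; (1,4):dx=+1,dy=+1->C; (1,5):dx=+2,dy=+6->C
  (1,6):dx=+4,dy=+9->C; (1,7):dx=-1,dy=-2->C; (1,8):dx=+5,dy=+7->C; (1,9):dx=+8,dy=+12->C
  (2,3):dx=-7,dy=-7->C; (2,4):dx=-2,dy=-2->C; (2,5):dx=-1,dy=+3->D; (2,6):dx=+1,dy=+6->C
  (2,7):dx=-4,dy=-5->C; (2,8):dx=+2,dy=+4->C; (2,9):dx=+5,dy=+9->C; (3,4):dx=+5,dy=+5->C
  (3,5):dx=+6,dy=+10->C; (3,6):dx=+8,dy=+13->C; (3,7):dx=+3,dy=+2->C; (3,8):dx=+9,dy=+11->C
  (3,9):dx=+12,dy=+16->C; (4,5):dx=+1,dy=+5->C; (4,6):dx=+3,dy=+8->C; (4,7):dx=-2,dy=-3->C
  (4,8):dx=+4,dy=+6->C; (4,9):dx=+7,dy=+11->C; (5,6):dx=+2,dy=+3->C; (5,7):dx=-3,dy=-8->C
  (5,8):dx=+3,dy=+1->C; (5,9):dx=+6,dy=+6->C; (6,7):dx=-5,dy=-11->C; (6,8):dx=+1,dy=-2->D
  (6,9):dx=+4,dy=+3->C; (7,8):dx=+6,dy=+9->C; (7,9):dx=+9,dy=+14->C; (8,9):dx=+3,dy=+5->C
Step 2: C = 34, D = 2, total pairs = 36.
Step 3: tau = (C - D)/(n(n-1)/2) = (34 - 2)/36 = 0.888889.
Step 4: Exact two-sided p-value (enumerate n! = 362880 permutations of y under H0): p = 0.000243.
Step 5: alpha = 0.1. reject H0.

tau_b = 0.8889 (C=34, D=2), p = 0.000243, reject H0.


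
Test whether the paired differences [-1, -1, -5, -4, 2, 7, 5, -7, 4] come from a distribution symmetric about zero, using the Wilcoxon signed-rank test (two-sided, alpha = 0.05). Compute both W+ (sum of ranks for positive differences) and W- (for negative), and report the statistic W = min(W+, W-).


Step 1: Drop any zero differences (none here) and take |d_i|.
|d| = [1, 1, 5, 4, 2, 7, 5, 7, 4]
Step 2: Midrank |d_i| (ties get averaged ranks).
ranks: |1|->1.5, |1|->1.5, |5|->6.5, |4|->4.5, |2|->3, |7|->8.5, |5|->6.5, |7|->8.5, |4|->4.5
Step 3: Attach original signs; sum ranks with positive sign and with negative sign.
W+ = 3 + 8.5 + 6.5 + 4.5 = 22.5
W- = 1.5 + 1.5 + 6.5 + 4.5 + 8.5 = 22.5
(Check: W+ + W- = 45 should equal n(n+1)/2 = 45.)
Step 4: Test statistic W = min(W+, W-) = 22.5.
Step 5: Ties in |d|, so use the tie-corrected normal approximation.
        E[W] = n(n+1)/4 = 9*10/4 = 22.5.
        Tie groups: |d|=1 (t=2), |d|=4 (t=2), |d|=5 (t=2), |d|=7 (t=2); sum(t^3 - t) = 24.
        Var[W] = n(n+1)(2n+1)/24 - sum(t^3-t)/48 = 1710/24 - 24/48 = 70.75.
        z = (W - E[W]) / sqrt(Var[W]) = (22.5 - 22.5) / 8.4113 = 0.0000.
        Two-sided p = 2*Phi(z) = 1.000000.
Step 6: alpha = 0.05. fail to reject H0.

W+ = 22.5, W- = 22.5, W = min = 22.5, p = 1.000000, fail to reject H0.


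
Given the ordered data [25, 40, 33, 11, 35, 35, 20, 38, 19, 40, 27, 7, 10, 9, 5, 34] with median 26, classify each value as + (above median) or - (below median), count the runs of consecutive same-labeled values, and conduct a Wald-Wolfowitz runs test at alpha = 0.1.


Step 1: Compute median = 26; label A = above, B = below.
Labels in order: BAABAABABAABBBBA  (n_A = 8, n_B = 8)
Step 2: Count runs R = 10.
Step 3: Under H0 (random ordering), E[R] = 2*n_A*n_B/(n_A+n_B) + 1 = 2*8*8/16 + 1 = 9.0000.
        Var[R] = 2*n_A*n_B*(2*n_A*n_B - n_A - n_B) / ((n_A+n_B)^2 * (n_A+n_B-1)) = 14336/3840 = 3.7333.
        SD[R] = 1.9322.
Step 4: Continuity-corrected z = (R - 0.5 - E[R]) / SD[R] = (10 - 0.5 - 9.0000) / 1.9322 = 0.2588.
Step 5: Two-sided p-value via normal approximation = 2*(1 - Phi(|z|)) = 0.795809.
Step 6: alpha = 0.1. fail to reject H0.

R = 10, z = 0.2588, p = 0.795809, fail to reject H0.


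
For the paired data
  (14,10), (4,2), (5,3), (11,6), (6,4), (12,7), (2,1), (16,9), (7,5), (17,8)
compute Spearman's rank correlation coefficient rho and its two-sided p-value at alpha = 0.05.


Step 1: Rank x and y separately (midranks; no ties here).
rank(x): 14->8, 4->2, 5->3, 11->6, 6->4, 12->7, 2->1, 16->9, 7->5, 17->10
rank(y): 10->10, 2->2, 3->3, 6->6, 4->4, 7->7, 1->1, 9->9, 5->5, 8->8
Step 2: d_i = R_x(i) - R_y(i); compute d_i^2.
  (8-10)^2=4, (2-2)^2=0, (3-3)^2=0, (6-6)^2=0, (4-4)^2=0, (7-7)^2=0, (1-1)^2=0, (9-9)^2=0, (5-5)^2=0, (10-8)^2=4
sum(d^2) = 8.
Step 3: rho = 1 - 6*8 / (10*(10^2 - 1)) = 1 - 48/990 = 0.951515.
Step 4: Under H0, t = rho * sqrt((n-2)/(1-rho^2)) = 8.7493 ~ t(8).
Step 5: Two-sided p-value from the t-distribution with 8 df = 0.000023.
Step 6: alpha = 0.05. reject H0.

rho = 0.9515, p = 0.000023, reject H0 at alpha = 0.05.


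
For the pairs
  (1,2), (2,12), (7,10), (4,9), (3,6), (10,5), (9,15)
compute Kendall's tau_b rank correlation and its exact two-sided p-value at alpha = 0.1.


Step 1: Enumerate the 21 unordered pairs (i,j) with i<j and classify each by sign(x_j-x_i) * sign(y_j-y_i).
  (1,2):dx=+1,dy=+10->C; (1,3):dx=+6,dy=+8->C; (1,4):dx=+3,dy=+7->C; (1,5):dx=+2,dy=+4->C
  (1,6):dx=+9,dy=+3->C; (1,7):dx=+8,dy=+13->C; (2,3):dx=+5,dy=-2->D; (2,4):dx=+2,dy=-3->D
  (2,5):dx=+1,dy=-6->D; (2,6):dx=+8,dy=-7->D; (2,7):dx=+7,dy=+3->C; (3,4):dx=-3,dy=-1->C
  (3,5):dx=-4,dy=-4->C; (3,6):dx=+3,dy=-5->D; (3,7):dx=+2,dy=+5->C; (4,5):dx=-1,dy=-3->C
  (4,6):dx=+6,dy=-4->D; (4,7):dx=+5,dy=+6->C; (5,6):dx=+7,dy=-1->D; (5,7):dx=+6,dy=+9->C
  (6,7):dx=-1,dy=+10->D
Step 2: C = 13, D = 8, total pairs = 21.
Step 3: tau = (C - D)/(n(n-1)/2) = (13 - 8)/21 = 0.238095.
Step 4: Exact two-sided p-value (enumerate n! = 5040 permutations of y under H0): p = 0.561905.
Step 5: alpha = 0.1. fail to reject H0.

tau_b = 0.2381 (C=13, D=8), p = 0.561905, fail to reject H0.


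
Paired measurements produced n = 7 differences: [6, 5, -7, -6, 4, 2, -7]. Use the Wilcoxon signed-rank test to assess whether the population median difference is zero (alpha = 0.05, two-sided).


Step 1: Drop any zero differences (none here) and take |d_i|.
|d| = [6, 5, 7, 6, 4, 2, 7]
Step 2: Midrank |d_i| (ties get averaged ranks).
ranks: |6|->4.5, |5|->3, |7|->6.5, |6|->4.5, |4|->2, |2|->1, |7|->6.5
Step 3: Attach original signs; sum ranks with positive sign and with negative sign.
W+ = 4.5 + 3 + 2 + 1 = 10.5
W- = 6.5 + 4.5 + 6.5 = 17.5
(Check: W+ + W- = 28 should equal n(n+1)/2 = 28.)
Step 4: Test statistic W = min(W+, W-) = 10.5.
Step 5: Ties in |d|, so use the tie-corrected normal approximation.
        E[W] = n(n+1)/4 = 7*8/4 = 14.
        Tie groups: |d|=6 (t=2), |d|=7 (t=2); sum(t^3 - t) = 12.
        Var[W] = n(n+1)(2n+1)/24 - sum(t^3-t)/48 = 840/24 - 12/48 = 34.75.
        z = (W - E[W]) / sqrt(Var[W]) = (10.5 - 14) / 5.8949 = -0.5937.
        Two-sided p = 2*Phi(z) = 0.552691.
Step 6: alpha = 0.05. fail to reject H0.

W+ = 10.5, W- = 17.5, W = min = 10.5, p = 0.552691, fail to reject H0.


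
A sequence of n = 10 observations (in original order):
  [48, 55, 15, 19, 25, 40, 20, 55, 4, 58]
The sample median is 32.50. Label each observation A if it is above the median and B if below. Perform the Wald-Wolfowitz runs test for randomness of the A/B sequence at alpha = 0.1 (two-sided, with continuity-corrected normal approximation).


Step 1: Compute median = 32.50; label A = above, B = below.
Labels in order: AABBBABABA  (n_A = 5, n_B = 5)
Step 2: Count runs R = 7.
Step 3: Under H0 (random ordering), E[R] = 2*n_A*n_B/(n_A+n_B) + 1 = 2*5*5/10 + 1 = 6.0000.
        Var[R] = 2*n_A*n_B*(2*n_A*n_B - n_A - n_B) / ((n_A+n_B)^2 * (n_A+n_B-1)) = 2000/900 = 2.2222.
        SD[R] = 1.4907.
Step 4: Continuity-corrected z = (R - 0.5 - E[R]) / SD[R] = (7 - 0.5 - 6.0000) / 1.4907 = 0.3354.
Step 5: Two-sided p-value via normal approximation = 2*(1 - Phi(|z|)) = 0.737316.
Step 6: alpha = 0.1. fail to reject H0.

R = 7, z = 0.3354, p = 0.737316, fail to reject H0.


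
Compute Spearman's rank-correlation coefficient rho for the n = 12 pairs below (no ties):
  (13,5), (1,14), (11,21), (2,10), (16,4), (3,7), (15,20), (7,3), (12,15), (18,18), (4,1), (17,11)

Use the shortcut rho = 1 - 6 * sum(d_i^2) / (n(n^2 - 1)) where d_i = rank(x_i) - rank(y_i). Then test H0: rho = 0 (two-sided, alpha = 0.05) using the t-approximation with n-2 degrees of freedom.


Step 1: Rank x and y separately (midranks; no ties here).
rank(x): 13->8, 1->1, 11->6, 2->2, 16->10, 3->3, 15->9, 7->5, 12->7, 18->12, 4->4, 17->11
rank(y): 5->4, 14->8, 21->12, 10->6, 4->3, 7->5, 20->11, 3->2, 15->9, 18->10, 1->1, 11->7
Step 2: d_i = R_x(i) - R_y(i); compute d_i^2.
  (8-4)^2=16, (1-8)^2=49, (6-12)^2=36, (2-6)^2=16, (10-3)^2=49, (3-5)^2=4, (9-11)^2=4, (5-2)^2=9, (7-9)^2=4, (12-10)^2=4, (4-1)^2=9, (11-7)^2=16
sum(d^2) = 216.
Step 3: rho = 1 - 6*216 / (12*(12^2 - 1)) = 1 - 1296/1716 = 0.244755.
Step 4: Under H0, t = rho * sqrt((n-2)/(1-rho^2)) = 0.7983 ~ t(10).
Step 5: Two-sided p-value from the t-distribution with 10 df = 0.443262.
Step 6: alpha = 0.05. fail to reject H0.

rho = 0.2448, p = 0.443262, fail to reject H0 at alpha = 0.05.


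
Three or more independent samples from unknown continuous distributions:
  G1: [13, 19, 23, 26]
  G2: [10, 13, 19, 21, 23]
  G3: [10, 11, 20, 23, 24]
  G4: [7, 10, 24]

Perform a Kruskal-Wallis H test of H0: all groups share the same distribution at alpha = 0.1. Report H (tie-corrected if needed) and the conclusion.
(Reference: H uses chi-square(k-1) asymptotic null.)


Step 1: Combine all N = 17 observations and assign midranks.
sorted (value, group, rank): (7,G4,1), (10,G2,3), (10,G3,3), (10,G4,3), (11,G3,5), (13,G1,6.5), (13,G2,6.5), (19,G1,8.5), (19,G2,8.5), (20,G3,10), (21,G2,11), (23,G1,13), (23,G2,13), (23,G3,13), (24,G3,15.5), (24,G4,15.5), (26,G1,17)
Step 2: Sum ranks within each group.
R_1 = 45 (n_1 = 4)
R_2 = 42 (n_2 = 5)
R_3 = 46.5 (n_3 = 5)
R_4 = 19.5 (n_4 = 3)
Step 3: H = 12/(N(N+1)) * sum(R_i^2/n_i) - 3(N+1)
     = 12/(17*18) * (45^2/4 + 42^2/5 + 46.5^2/5 + 19.5^2/3) - 3*18
     = 0.039216 * 1418.25 - 54
     = 1.617647.
Step 4: Ties present; correction factor C = 1 - 66/(17^3 - 17) = 0.986520. Corrected H = 1.617647 / 0.986520 = 1.639752.
Step 5: Under H0, H ~ chi^2(3); p-value = 0.650410.
Step 6: alpha = 0.1. fail to reject H0.

H = 1.6398, df = 3, p = 0.650410, fail to reject H0.


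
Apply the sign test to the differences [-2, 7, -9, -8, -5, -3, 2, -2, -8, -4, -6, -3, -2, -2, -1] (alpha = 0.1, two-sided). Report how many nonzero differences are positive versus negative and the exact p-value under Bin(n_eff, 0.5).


Step 1: Discard zero differences. Original n = 15; n_eff = number of nonzero differences = 15.
Nonzero differences (with sign): -2, +7, -9, -8, -5, -3, +2, -2, -8, -4, -6, -3, -2, -2, -1
Step 2: Count signs: positive = 2, negative = 13.
Step 3: Under H0: P(positive) = 0.5, so the number of positives S ~ Bin(15, 0.5).
Step 4: Two-sided exact p-value = sum of Bin(15,0.5) probabilities at or below the observed probability = 0.007385.
Step 5: alpha = 0.1. reject H0.

n_eff = 15, pos = 2, neg = 13, p = 0.007385, reject H0.


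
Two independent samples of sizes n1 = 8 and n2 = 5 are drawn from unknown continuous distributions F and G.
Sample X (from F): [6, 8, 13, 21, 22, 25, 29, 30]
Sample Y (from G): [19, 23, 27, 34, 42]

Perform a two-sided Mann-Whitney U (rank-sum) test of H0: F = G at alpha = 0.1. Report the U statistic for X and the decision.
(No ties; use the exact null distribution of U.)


Step 1: Combine and sort all 13 observations; assign midranks.
sorted (value, group): (6,X), (8,X), (13,X), (19,Y), (21,X), (22,X), (23,Y), (25,X), (27,Y), (29,X), (30,X), (34,Y), (42,Y)
ranks: 6->1, 8->2, 13->3, 19->4, 21->5, 22->6, 23->7, 25->8, 27->9, 29->10, 30->11, 34->12, 42->13
Step 2: Rank sum for X: R1 = 1 + 2 + 3 + 5 + 6 + 8 + 10 + 11 = 46.
Step 3: U_X = R1 - n1(n1+1)/2 = 46 - 8*9/2 = 46 - 36 = 10.
       U_Y = n1*n2 - U_X = 40 - 10 = 30.
Step 4: No ties, so the exact null distribution of U (based on enumerating the C(13,8) = 1287 equally likely rank assignments) gives the two-sided p-value.
Step 5: p-value = 0.170940; compare to alpha = 0.1. fail to reject H0.

U_X = 10, p = 0.170940, fail to reject H0 at alpha = 0.1.


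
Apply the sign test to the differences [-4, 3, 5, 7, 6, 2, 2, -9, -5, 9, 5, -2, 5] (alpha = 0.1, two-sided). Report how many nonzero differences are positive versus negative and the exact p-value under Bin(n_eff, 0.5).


Step 1: Discard zero differences. Original n = 13; n_eff = number of nonzero differences = 13.
Nonzero differences (with sign): -4, +3, +5, +7, +6, +2, +2, -9, -5, +9, +5, -2, +5
Step 2: Count signs: positive = 9, negative = 4.
Step 3: Under H0: P(positive) = 0.5, so the number of positives S ~ Bin(13, 0.5).
Step 4: Two-sided exact p-value = sum of Bin(13,0.5) probabilities at or below the observed probability = 0.266846.
Step 5: alpha = 0.1. fail to reject H0.

n_eff = 13, pos = 9, neg = 4, p = 0.266846, fail to reject H0.


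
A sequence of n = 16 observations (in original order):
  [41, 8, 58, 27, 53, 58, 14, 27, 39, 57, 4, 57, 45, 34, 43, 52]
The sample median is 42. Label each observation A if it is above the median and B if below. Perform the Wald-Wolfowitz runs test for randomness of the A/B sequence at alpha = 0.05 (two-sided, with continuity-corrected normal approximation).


Step 1: Compute median = 42; label A = above, B = below.
Labels in order: BBABAABBBABAABAA  (n_A = 8, n_B = 8)
Step 2: Count runs R = 10.
Step 3: Under H0 (random ordering), E[R] = 2*n_A*n_B/(n_A+n_B) + 1 = 2*8*8/16 + 1 = 9.0000.
        Var[R] = 2*n_A*n_B*(2*n_A*n_B - n_A - n_B) / ((n_A+n_B)^2 * (n_A+n_B-1)) = 14336/3840 = 3.7333.
        SD[R] = 1.9322.
Step 4: Continuity-corrected z = (R - 0.5 - E[R]) / SD[R] = (10 - 0.5 - 9.0000) / 1.9322 = 0.2588.
Step 5: Two-sided p-value via normal approximation = 2*(1 - Phi(|z|)) = 0.795809.
Step 6: alpha = 0.05. fail to reject H0.

R = 10, z = 0.2588, p = 0.795809, fail to reject H0.
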